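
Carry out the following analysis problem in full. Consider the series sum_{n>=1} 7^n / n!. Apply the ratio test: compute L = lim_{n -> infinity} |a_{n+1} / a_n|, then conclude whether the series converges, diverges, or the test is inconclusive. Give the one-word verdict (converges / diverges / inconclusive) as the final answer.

Let a_n denote the general term. Form the ratio a_{n+1}/a_n and simplify:
a_{n+1}/a_n = 7/(n + 1)
Take the limit as n -> infinity: L = 0.
Since L = 0 < 1, the ratio test implies the series converges.

converges


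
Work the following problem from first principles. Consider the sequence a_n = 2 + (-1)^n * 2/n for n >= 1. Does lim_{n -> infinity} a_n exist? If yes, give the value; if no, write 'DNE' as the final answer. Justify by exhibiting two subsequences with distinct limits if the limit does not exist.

Examine the behaviour of a_n along subsequences.
Even-n subsequence a_{2k} = 2 + 2/(2k) -> 2. Odd-n subsequence a_{2k+1} = 2 - 2/(2k+1) -> 2. Both tend to 2, which suggests the limit is 2; verify directly.
|a_n - 2| = |(-1)^n * 2/n| = 2/n for every n >= 1.
Given epsilon > 0, choose a positive integer N > 2/epsilon. Then for all n >= N, |a_n - 2| = 2/n <= 2/N < epsilon.
So by the definition of the limit, lim a_n exists and equals 2.

2


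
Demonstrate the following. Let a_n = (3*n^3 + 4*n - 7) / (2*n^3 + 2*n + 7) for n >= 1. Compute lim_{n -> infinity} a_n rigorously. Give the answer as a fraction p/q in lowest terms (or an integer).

Divide numerator and denominator by n^3, the highest power:
numerator / n^3 = 3 + 4/n^2 - 7/n^3
denominator / n^3 = 2 + 2/n^2 + 7/n^3
As n -> infinity, all terms of the form c/n^k (k >= 1) tend to 0.
So numerator / n^3 -> 3 and denominator / n^3 -> 2.
Therefore lim a_n = 3/2.

3/2


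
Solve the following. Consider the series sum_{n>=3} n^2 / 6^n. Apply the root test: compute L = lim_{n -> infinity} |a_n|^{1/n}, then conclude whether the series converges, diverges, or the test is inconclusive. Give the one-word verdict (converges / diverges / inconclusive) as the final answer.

Let a_n denote the general term. Form |a_n|^(1/n) and simplify:
|a_n|^(1/n) = n^(2/n)/6
Take the limit as n -> infinity: L = 1/6.
Since L = 1/6 < 1, the root test implies convergence.

converges


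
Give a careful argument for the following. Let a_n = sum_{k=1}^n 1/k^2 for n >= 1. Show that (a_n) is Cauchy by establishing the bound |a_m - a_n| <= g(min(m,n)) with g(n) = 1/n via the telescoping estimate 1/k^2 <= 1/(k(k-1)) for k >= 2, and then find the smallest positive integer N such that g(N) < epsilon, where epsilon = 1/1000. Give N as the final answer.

For m > n >= 1: |a_m - a_n| = sum_{k=n+1}^m 1/k^2.
Use 1/k^2 <= 1/(k(k-1)) = 1/(k-1) - 1/k for k >= 2:
sum_{k=n+1}^m 1/k^2 <= sum_{k=n+1}^m (1/(k-1) - 1/k) = 1/n - 1/m <= 1/n.
By symmetry the same bound holds with n,m swapped, so |a_m - a_n| <= 1/min(m,n) = g(min(m,n)). Since g(n) -> 0, (a_n) is Cauchy.
Now solve g(N) < 1/1000: 1/N < 1/1000 <=> N > 1/(1/1000) = 1000.
The smallest integer strictly greater than 1000 is N = 1001.
Check: g(1001) = 1/1001 < 1/1000; g(1000) = 1/1000 >= 1/1000. So N = 1001.

1001


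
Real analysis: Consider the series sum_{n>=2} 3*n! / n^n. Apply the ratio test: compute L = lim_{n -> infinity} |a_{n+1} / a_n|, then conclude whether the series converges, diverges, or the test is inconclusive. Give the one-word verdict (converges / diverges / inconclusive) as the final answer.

Let a_n denote the general term. Form the ratio a_{n+1}/a_n and simplify:
a_{n+1}/a_n = (n/(n + 1))^n
Take the limit as n -> infinity: L = exp(-1).
Since L = exp(-1) < 1, the ratio test implies the series converges.

converges


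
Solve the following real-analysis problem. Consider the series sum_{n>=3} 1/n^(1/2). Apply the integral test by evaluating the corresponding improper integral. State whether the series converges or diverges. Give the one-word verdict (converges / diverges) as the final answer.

Let f(x) = 1/sqrt(x). Then f is positive, continuous, and decreasing on [3, infinity), so the integral test applies.
Compute the improper integral int_{3}^infinity f(x) dx:
  antiderivative F(x) = 2*sqrt(x).
  As x -> infinity, F(x) -> infinity (since p = 1/2 < 1).
  So the integral diverges. By the integral test, the series diverges.

diverges


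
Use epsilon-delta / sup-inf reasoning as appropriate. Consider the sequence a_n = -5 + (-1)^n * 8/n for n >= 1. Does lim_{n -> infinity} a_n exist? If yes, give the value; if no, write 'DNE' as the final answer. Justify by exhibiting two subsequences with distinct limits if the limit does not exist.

Examine the behaviour of a_n along subsequences.
Even-n subsequence a_{2k} = -5 + 8/(2k) -> -5. Odd-n subsequence a_{2k+1} = -5 - 8/(2k+1) -> -5. Both tend to -5, which suggests the limit is -5; verify directly.
|a_n - (-5)| = |(-1)^n * 8/n| = 8/n for every n >= 1.
Given epsilon > 0, choose a positive integer N > 8/epsilon. Then for all n >= N, |a_n - (-5)| = 8/n <= 8/N < epsilon.
So by the definition of the limit, lim a_n exists and equals -5.

-5


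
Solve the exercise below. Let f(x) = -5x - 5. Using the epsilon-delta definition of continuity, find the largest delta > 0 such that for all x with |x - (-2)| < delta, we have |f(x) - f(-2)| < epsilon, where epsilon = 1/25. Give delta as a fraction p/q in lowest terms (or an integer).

We compute f(-2) = -5*(-2) - 5 = 5.
|f(x) - f(-2)| = |-5x - 5 - (5)| = |-5(x - (-2))| = 5|x - (-2)|.
We need 5|x - (-2)| < 1/25, i.e. |x - (-2)| < 1/25 / 5 = 1/125.
So any delta <= 1/125 works. Conversely, if delta > 1/125, then x = -2 + 1/125 satisfies |x - (-2)| = 1/125 < delta but |f(x) - f(-2)| = 5 * 1/125 = 1/25, which is not < 1/25; so no larger delta works.
Hence the largest such delta is 1/125.

1/125


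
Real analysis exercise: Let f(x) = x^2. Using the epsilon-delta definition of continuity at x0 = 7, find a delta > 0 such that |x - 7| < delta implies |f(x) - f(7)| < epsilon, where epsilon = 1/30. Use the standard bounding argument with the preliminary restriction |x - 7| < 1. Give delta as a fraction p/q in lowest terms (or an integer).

Factor: |x^2 - (7)^2| = |x - 7| * |x + 7|.
Impose |x - 7| < 1 first. Then |x + 7| = |(x - 7) + 2*(7)| <= |x - 7| + 2*|7| < 1 + 14 = 15.
So |x^2 - (7)^2| < delta * 15.
We need delta * 15 <= 1/30, i.e. delta <= 1/30/15 = 1/450.
Since 1/450 < 1, this is tighter than 1; take delta = 1/450.
So delta = 1/450 works.

1/450


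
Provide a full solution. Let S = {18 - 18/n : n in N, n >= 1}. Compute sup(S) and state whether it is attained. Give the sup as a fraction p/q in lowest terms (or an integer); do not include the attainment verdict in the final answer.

Analysis:
- Values: 0, 9, 12, 27/2, ... strictly increasing.
- Minimum is 0 (n=1); inf = 0 (attained).
- 18 - 18/n -> 18 from below; sup = 18, not attained.
Conclusion: sup(S) = 18, not attained in S.

18


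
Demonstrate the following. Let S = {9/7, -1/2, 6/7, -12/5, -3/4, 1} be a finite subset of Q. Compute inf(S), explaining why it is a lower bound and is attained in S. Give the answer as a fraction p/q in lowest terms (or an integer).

S is finite, so inf(S) = min(S).
Sorted increasing:
-12/5, -3/4, -1/2, 6/7, 1, 9/7
The extremum is -12/5.
For every x in S, x >= -12/5. And -12/5 is in S, so it is attained.
Therefore inf(S) = -12/5.

-12/5


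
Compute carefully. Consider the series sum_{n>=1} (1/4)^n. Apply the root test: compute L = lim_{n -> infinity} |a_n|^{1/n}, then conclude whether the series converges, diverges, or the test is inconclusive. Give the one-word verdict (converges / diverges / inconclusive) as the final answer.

Let a_n denote the general term. Form |a_n|^(1/n) and simplify:
|a_n|^(1/n) = 1/4
Take the limit as n -> infinity: L = 1/4.
Since L = 1/4 < 1, the root test implies convergence.

converges


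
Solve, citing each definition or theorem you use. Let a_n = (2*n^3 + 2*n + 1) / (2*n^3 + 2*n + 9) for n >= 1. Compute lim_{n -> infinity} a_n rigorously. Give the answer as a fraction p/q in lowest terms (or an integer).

Divide numerator and denominator by n^3, the highest power:
numerator / n^3 = 2 + 2/n^2 + n^(-3)
denominator / n^3 = 2 + 2/n^2 + 9/n^3
As n -> infinity, all terms of the form c/n^k (k >= 1) tend to 0.
So numerator / n^3 -> 2 and denominator / n^3 -> 2.
Therefore lim a_n = 1.

1


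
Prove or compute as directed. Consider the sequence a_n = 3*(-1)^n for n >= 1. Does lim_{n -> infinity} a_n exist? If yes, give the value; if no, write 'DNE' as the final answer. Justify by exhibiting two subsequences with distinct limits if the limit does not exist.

Examine the behaviour of a_n along subsequences.
Even-n subsequence a_{2k} = 3 -> 3. Odd-n subsequence a_{2k+1} = -3 -> -3.
Since these two subsequential limits are 3 and -3, distinct, the full sequence cannot converge (a convergent sequence has all subsequences tending to the same limit). So lim a_n does not exist.

DNE


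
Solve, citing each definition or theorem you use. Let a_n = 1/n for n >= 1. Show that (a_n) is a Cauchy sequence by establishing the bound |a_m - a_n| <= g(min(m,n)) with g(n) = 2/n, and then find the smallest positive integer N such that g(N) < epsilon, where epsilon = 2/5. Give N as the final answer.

For any m, n >= 1, by the triangle inequality:
|a_m - a_n| = |1/m - 1/n| <= 1/m + 1/n <= 2/min(m,n).
So g(n) = 2/n bounds the Cauchy difference. Since g(n) -> 0, (a_n) is Cauchy.
Now solve g(N) < 2/5: 2/N < 2/5 <=> N > 2 / (2/5) = 5.
The smallest integer strictly greater than 5 is N = 6.
Check: g(6) = 2/6 = 1/3 < 2/5; g(5) = 2/5 >= 2/5. So N = 6.

6


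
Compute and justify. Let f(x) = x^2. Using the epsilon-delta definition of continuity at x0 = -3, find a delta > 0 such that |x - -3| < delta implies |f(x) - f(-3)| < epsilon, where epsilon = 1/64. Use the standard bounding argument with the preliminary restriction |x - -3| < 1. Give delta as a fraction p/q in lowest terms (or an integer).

Factor: |x^2 - (-3)^2| = |x - -3| * |x + -3|.
Impose |x - -3| < 1 first. Then |x + -3| = |(x - -3) + 2*(-3)| <= |x - -3| + 2*|-3| < 1 + 6 = 7.
So |x^2 - (-3)^2| < delta * 7.
We need delta * 7 <= 1/64, i.e. delta <= 1/64/7 = 1/448.
Since 1/448 < 1, this is tighter than 1; take delta = 1/448.
So delta = 1/448 works.

1/448


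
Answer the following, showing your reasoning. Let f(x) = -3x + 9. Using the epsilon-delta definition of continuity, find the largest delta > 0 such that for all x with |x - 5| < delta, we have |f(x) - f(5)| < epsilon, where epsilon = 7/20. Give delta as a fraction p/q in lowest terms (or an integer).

We compute f(5) = -3*(5) + 9 = -6.
|f(x) - f(5)| = |-3x + 9 - (-6)| = |-3(x - 5)| = 3|x - 5|.
We need 3|x - 5| < 7/20, i.e. |x - 5| < 7/20 / 3 = 7/60.
So any delta <= 7/60 works. Conversely, if delta > 7/60, then x = 5 + 7/60 satisfies |x - 5| = 7/60 < delta but |f(x) - f(5)| = 3 * 7/60 = 7/20, which is not < 7/20; so no larger delta works.
Hence the largest such delta is 7/60.

7/60


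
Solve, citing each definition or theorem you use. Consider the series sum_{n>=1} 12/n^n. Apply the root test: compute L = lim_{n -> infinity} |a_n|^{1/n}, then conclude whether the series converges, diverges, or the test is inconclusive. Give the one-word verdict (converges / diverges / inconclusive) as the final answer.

Let a_n denote the general term. Form |a_n|^(1/n) and simplify:
|a_n|^(1/n) = 12^(1/n)/n
Take the limit as n -> infinity: L = 0.
Since L = 0 < 1, the root test implies convergence.

converges


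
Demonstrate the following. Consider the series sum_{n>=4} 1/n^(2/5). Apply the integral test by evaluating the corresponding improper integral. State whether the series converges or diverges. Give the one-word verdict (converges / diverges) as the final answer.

Let f(x) = x^(-2/5). Then f is positive, continuous, and decreasing on [4, infinity), so the integral test applies.
Compute the improper integral int_{4}^infinity f(x) dx:
  antiderivative F(x) = 5*x^(3/5)/3.
  As x -> infinity, F(x) -> infinity (since p = 2/5 < 1).
  So the integral diverges. By the integral test, the series diverges.

diverges


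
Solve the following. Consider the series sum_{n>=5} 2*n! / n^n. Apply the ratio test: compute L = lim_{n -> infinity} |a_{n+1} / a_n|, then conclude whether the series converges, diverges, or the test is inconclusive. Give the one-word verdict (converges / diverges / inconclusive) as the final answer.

Let a_n denote the general term. Form the ratio a_{n+1}/a_n and simplify:
a_{n+1}/a_n = (n/(n + 1))^n
Take the limit as n -> infinity: L = exp(-1).
Since L = exp(-1) < 1, the ratio test implies the series converges.

converges


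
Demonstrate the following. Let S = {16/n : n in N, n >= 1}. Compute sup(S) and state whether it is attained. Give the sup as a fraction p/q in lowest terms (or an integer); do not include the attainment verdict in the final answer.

Analysis:
- Values: 16, 8, 16/3, 4, ... strictly decreasing.
- The maximum is 16 (n=1); sup = 16 (attained).
- The set is bounded below by 0; 16/n -> 0 so 0 is the greatest lower bound.
- 0 is not in the set, so inf = 0 is not attained.
Conclusion: sup(S) = 16, attained in S.

16


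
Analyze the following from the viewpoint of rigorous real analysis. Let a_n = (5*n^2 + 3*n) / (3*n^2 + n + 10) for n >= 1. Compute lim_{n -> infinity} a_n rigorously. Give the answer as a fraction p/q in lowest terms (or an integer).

Divide numerator and denominator by n^2, the highest power:
numerator / n^2 = 5 + 3/n
denominator / n^2 = 3 + 1/n + 10/n^2
As n -> infinity, all terms of the form c/n^k (k >= 1) tend to 0.
So numerator / n^2 -> 5 and denominator / n^2 -> 3.
Therefore lim a_n = 5/3.

5/3


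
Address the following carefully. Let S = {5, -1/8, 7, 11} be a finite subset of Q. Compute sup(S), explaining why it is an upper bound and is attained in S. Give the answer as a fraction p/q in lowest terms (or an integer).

S is finite, so sup(S) = max(S).
Sorted decreasing:
11, 7, 5, -1/8
The extremum is 11.
For every x in S, x <= 11. And 11 is in S, so it is attained.
Therefore sup(S) = 11.

11


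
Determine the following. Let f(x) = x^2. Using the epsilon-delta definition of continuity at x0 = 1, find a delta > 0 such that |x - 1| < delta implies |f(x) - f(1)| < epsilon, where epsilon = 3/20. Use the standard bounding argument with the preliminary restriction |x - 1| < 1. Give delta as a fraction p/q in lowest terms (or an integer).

Factor: |x^2 - (1)^2| = |x - 1| * |x + 1|.
Impose |x - 1| < 1 first. Then |x + 1| = |(x - 1) + 2*(1)| <= |x - 1| + 2*|1| < 1 + 2 = 3.
So |x^2 - (1)^2| < delta * 3.
We need delta * 3 <= 3/20, i.e. delta <= 3/20/3 = 1/20.
Since 1/20 < 1, this is tighter than 1; take delta = 1/20.
So delta = 1/20 works.

1/20


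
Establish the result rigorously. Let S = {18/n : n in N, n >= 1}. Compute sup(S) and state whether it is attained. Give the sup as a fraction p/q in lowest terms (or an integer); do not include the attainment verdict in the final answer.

Analysis:
- Values: 18, 9, 6, 9/2, ... strictly decreasing.
- The maximum is 18 (n=1); sup = 18 (attained).
- The set is bounded below by 0; 18/n -> 0 so 0 is the greatest lower bound.
- 0 is not in the set, so inf = 0 is not attained.
Conclusion: sup(S) = 18, attained in S.

18


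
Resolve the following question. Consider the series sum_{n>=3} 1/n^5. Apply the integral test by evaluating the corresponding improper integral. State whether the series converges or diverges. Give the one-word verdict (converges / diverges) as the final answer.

Let f(x) = x^(-5). Then f is positive, continuous, and decreasing on [3, infinity), so the integral test applies.
Compute the improper integral int_{3}^infinity f(x) dx:
  antiderivative F(x) = -1/(4*x^4).
  As x -> infinity, F(x) -> 0 (since p = 5 > 1).
  So int = F(infinity) - F(3) = 0 - (-1/324) = 1/324.
  Finite, so by the integral test, the series converges.

converges


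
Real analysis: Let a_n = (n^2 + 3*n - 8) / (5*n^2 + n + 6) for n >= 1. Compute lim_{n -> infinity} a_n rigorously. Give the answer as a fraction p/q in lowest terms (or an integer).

Divide numerator and denominator by n^2, the highest power:
numerator / n^2 = 1 + 3/n - 8/n^2
denominator / n^2 = 5 + 1/n + 6/n^2
As n -> infinity, all terms of the form c/n^k (k >= 1) tend to 0.
So numerator / n^2 -> 1 and denominator / n^2 -> 5.
Therefore lim a_n = 1/5.

1/5


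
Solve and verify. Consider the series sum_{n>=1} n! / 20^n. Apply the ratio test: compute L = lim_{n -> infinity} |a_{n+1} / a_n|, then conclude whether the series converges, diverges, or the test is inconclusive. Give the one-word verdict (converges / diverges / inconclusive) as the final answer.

Let a_n denote the general term. Form the ratio a_{n+1}/a_n and simplify:
a_{n+1}/a_n = n/20 + 1/20
Take the limit as n -> infinity: L = infinity.
Since L = infinity > 1 (or L = infinity), the ratio test implies the series diverges.

diverges


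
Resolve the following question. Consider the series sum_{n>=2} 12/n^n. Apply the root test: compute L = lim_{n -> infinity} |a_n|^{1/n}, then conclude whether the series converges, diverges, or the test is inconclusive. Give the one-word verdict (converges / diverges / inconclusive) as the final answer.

Let a_n denote the general term. Form |a_n|^(1/n) and simplify:
|a_n|^(1/n) = 12^(1/n)/n
Take the limit as n -> infinity: L = 0.
Since L = 0 < 1, the root test implies convergence.

converges


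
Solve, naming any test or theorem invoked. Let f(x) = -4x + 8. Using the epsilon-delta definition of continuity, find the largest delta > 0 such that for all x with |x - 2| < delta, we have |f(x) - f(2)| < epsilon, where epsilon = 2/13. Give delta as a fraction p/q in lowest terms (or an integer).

We compute f(2) = -4*(2) + 8 = 0.
|f(x) - f(2)| = |-4x + 8 - (0)| = |-4(x - 2)| = 4|x - 2|.
We need 4|x - 2| < 2/13, i.e. |x - 2| < 2/13 / 4 = 1/26.
So any delta <= 1/26 works. Conversely, if delta > 1/26, then x = 2 + 1/26 satisfies |x - 2| = 1/26 < delta but |f(x) - f(2)| = 4 * 1/26 = 2/13, which is not < 2/13; so no larger delta works.
Hence the largest such delta is 1/26.

1/26


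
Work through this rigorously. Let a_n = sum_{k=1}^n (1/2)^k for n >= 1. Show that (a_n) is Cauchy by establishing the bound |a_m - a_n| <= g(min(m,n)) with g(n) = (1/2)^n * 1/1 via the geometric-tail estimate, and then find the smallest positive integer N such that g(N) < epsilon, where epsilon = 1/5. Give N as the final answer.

For m > n >= 1: |a_m - a_n| = sum_{k=n+1}^m (1/2)^k < sum_{k=n+1}^infinity (1/2)^k = (1/2)^(n+1) / (1 - 1/2) = (1/2)^n * (1/2) * (2/1) = (1/2)^n * 1/1.
So g(n) = (1/2)^n / 1. Since g(n) -> 0, (a_n) is Cauchy.
Now solve g(N) < 1/5: (1/2)^N / 1 < 1/5 <=> 2^N > 1 / (1 * 1/5) = 5.
Check powers of 2: 2^2 = 4 <= 5, 2^3 = 8 > 5.
So the smallest such N is 3. Check: g(3) = 1/(1 * 8) = 1/8 < 1/5.

3


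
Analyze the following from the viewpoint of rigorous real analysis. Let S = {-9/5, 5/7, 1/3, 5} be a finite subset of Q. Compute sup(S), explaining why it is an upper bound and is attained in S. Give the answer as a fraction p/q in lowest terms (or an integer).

S is finite, so sup(S) = max(S).
Sorted decreasing:
5, 5/7, 1/3, -9/5
The extremum is 5.
For every x in S, x <= 5. And 5 is in S, so it is attained.
Therefore sup(S) = 5.

5


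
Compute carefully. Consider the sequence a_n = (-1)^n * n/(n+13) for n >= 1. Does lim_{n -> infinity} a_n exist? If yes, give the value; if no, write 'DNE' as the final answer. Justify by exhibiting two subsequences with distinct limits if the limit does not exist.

Examine the behaviour of a_n along subsequences.
a_{2k} = 2k/(2k+13) -> 1. a_{2k+1} = -(2k+1)/(2k+14) -> -1.
Since these two subsequential limits are 1 and -1, distinct, the full sequence cannot converge (a convergent sequence has all subsequences tending to the same limit). So lim a_n does not exist.

DNE


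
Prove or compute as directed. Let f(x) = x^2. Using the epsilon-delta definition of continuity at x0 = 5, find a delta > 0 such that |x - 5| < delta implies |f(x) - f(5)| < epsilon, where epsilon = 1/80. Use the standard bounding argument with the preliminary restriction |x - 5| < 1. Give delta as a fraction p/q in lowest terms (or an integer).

Factor: |x^2 - (5)^2| = |x - 5| * |x + 5|.
Impose |x - 5| < 1 first. Then |x + 5| = |(x - 5) + 2*(5)| <= |x - 5| + 2*|5| < 1 + 10 = 11.
So |x^2 - (5)^2| < delta * 11.
We need delta * 11 <= 1/80, i.e. delta <= 1/80/11 = 1/880.
Since 1/880 < 1, this is tighter than 1; take delta = 1/880.
So delta = 1/880 works.

1/880


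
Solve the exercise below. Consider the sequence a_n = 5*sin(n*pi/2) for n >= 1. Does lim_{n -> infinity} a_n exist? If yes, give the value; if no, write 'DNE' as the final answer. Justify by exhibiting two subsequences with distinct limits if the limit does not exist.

Examine the behaviour of a_n along subsequences.
a_{4k+1} = 5*sin(pi/2 + 2k*pi) = 5 -> 5. a_{4k+3} = 5*sin(3pi/2 + 2k*pi) = -5 -> -5.
Since these two subsequential limits are 5 and -5, distinct, the full sequence cannot converge (a convergent sequence has all subsequences tending to the same limit). So lim a_n does not exist.

DNE


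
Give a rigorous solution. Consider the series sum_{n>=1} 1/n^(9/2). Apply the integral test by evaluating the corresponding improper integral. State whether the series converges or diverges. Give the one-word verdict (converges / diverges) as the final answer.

Let f(x) = x^(-9/2). Then f is positive, continuous, and decreasing on [1, infinity), so the integral test applies.
Compute the improper integral int_{1}^infinity f(x) dx:
  antiderivative F(x) = -2/(7*x^(7/2)).
  As x -> infinity, F(x) -> 0 (since p = 9/2 > 1).
  So int = F(infinity) - F(1) = 0 - (-2/7) = 2/7.
  Finite, so by the integral test, the series converges.

converges


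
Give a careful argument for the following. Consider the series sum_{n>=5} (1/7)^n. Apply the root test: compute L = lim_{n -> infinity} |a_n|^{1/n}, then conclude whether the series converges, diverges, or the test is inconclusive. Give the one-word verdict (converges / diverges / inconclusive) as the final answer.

Let a_n denote the general term. Form |a_n|^(1/n) and simplify:
|a_n|^(1/n) = 1/7
Take the limit as n -> infinity: L = 1/7.
Since L = 1/7 < 1, the root test implies convergence.

converges


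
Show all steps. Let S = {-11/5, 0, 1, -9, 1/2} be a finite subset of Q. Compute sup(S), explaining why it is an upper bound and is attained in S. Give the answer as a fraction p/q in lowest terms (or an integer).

S is finite, so sup(S) = max(S).
Sorted decreasing:
1, 1/2, 0, -11/5, -9
The extremum is 1.
For every x in S, x <= 1. And 1 is in S, so it is attained.
Therefore sup(S) = 1.

1


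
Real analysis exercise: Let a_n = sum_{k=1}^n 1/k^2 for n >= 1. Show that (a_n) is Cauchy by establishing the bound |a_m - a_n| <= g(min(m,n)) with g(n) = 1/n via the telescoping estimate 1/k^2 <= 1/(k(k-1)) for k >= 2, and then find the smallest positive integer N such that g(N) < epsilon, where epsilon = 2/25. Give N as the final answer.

For m > n >= 1: |a_m - a_n| = sum_{k=n+1}^m 1/k^2.
Use 1/k^2 <= 1/(k(k-1)) = 1/(k-1) - 1/k for k >= 2:
sum_{k=n+1}^m 1/k^2 <= sum_{k=n+1}^m (1/(k-1) - 1/k) = 1/n - 1/m <= 1/n.
By symmetry the same bound holds with n,m swapped, so |a_m - a_n| <= 1/min(m,n) = g(min(m,n)). Since g(n) -> 0, (a_n) is Cauchy.
Now solve g(N) < 2/25: 1/N < 2/25 <=> N > 1/(2/25) = 25/2.
The smallest integer strictly greater than 25/2 is N = 13.
Check: g(13) = 1/13 < 2/25; g(12) = 1/12 >= 2/25. So N = 13.

13


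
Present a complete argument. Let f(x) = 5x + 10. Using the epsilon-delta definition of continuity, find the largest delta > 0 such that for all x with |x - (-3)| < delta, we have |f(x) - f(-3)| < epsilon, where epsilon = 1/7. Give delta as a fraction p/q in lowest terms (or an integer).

We compute f(-3) = 5*(-3) + 10 = -5.
|f(x) - f(-3)| = |5x + 10 - (-5)| = |5(x - (-3))| = 5|x - (-3)|.
We need 5|x - (-3)| < 1/7, i.e. |x - (-3)| < 1/7 / 5 = 1/35.
So any delta <= 1/35 works. Conversely, if delta > 1/35, then x = -3 + 1/35 satisfies |x - (-3)| = 1/35 < delta but |f(x) - f(-3)| = 5 * 1/35 = 1/7, which is not < 1/7; so no larger delta works.
Hence the largest such delta is 1/35.

1/35


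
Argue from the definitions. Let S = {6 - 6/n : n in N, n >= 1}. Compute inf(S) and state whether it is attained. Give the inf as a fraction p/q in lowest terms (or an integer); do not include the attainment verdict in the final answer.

Analysis:
- Values: 0, 3, 4, 9/2, ... strictly increasing.
- Minimum is 0 (n=1); inf = 0 (attained).
- 6 - 6/n -> 6 from below; sup = 6, not attained.
Conclusion: inf(S) = 0, attained in S.

0


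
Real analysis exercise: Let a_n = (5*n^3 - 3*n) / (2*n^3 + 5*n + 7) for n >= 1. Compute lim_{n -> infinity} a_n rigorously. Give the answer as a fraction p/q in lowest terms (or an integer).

Divide numerator and denominator by n^3, the highest power:
numerator / n^3 = 5 - 3/n^2
denominator / n^3 = 2 + 5/n^2 + 7/n^3
As n -> infinity, all terms of the form c/n^k (k >= 1) tend to 0.
So numerator / n^3 -> 5 and denominator / n^3 -> 2.
Therefore lim a_n = 5/2.

5/2


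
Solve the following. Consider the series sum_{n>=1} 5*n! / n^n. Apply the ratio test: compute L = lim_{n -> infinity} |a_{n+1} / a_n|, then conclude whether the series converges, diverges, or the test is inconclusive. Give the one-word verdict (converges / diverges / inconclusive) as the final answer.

Let a_n denote the general term. Form the ratio a_{n+1}/a_n and simplify:
a_{n+1}/a_n = (n/(n + 1))^n
Take the limit as n -> infinity: L = exp(-1).
Since L = exp(-1) < 1, the ratio test implies the series converges.

converges


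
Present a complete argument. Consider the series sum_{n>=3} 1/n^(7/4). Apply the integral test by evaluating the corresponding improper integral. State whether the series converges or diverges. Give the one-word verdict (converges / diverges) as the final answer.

Let f(x) = x^(-7/4). Then f is positive, continuous, and decreasing on [3, infinity), so the integral test applies.
Compute the improper integral int_{3}^infinity f(x) dx:
  antiderivative F(x) = -4/(3*x^(3/4)).
  As x -> infinity, F(x) -> 0 (since p = 7/4 > 1).
  So int = F(infinity) - F(3) = 0 - (-4*3^(1/4)/9) = 4*3^(1/4)/9.
  Finite, so by the integral test, the series converges.

converges


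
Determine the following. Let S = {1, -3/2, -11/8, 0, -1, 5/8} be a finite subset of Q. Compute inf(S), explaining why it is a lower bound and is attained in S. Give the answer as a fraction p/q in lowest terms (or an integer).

S is finite, so inf(S) = min(S).
Sorted increasing:
-3/2, -11/8, -1, 0, 5/8, 1
The extremum is -3/2.
For every x in S, x >= -3/2. And -3/2 is in S, so it is attained.
Therefore inf(S) = -3/2.

-3/2


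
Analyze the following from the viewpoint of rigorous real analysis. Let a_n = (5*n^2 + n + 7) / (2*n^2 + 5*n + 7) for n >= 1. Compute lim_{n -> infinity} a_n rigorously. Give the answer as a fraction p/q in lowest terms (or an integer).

Divide numerator and denominator by n^2, the highest power:
numerator / n^2 = 5 + 1/n + 7/n^2
denominator / n^2 = 2 + 5/n + 7/n^2
As n -> infinity, all terms of the form c/n^k (k >= 1) tend to 0.
So numerator / n^2 -> 5 and denominator / n^2 -> 2.
Therefore lim a_n = 5/2.

5/2


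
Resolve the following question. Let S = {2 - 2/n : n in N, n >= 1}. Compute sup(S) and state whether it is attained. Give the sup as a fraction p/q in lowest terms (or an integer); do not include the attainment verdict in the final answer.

Analysis:
- Values: 0, 1, 4/3, 3/2, ... strictly increasing.
- Minimum is 0 (n=1); inf = 0 (attained).
- 2 - 2/n -> 2 from below; sup = 2, not attained.
Conclusion: sup(S) = 2, not attained in S.

2


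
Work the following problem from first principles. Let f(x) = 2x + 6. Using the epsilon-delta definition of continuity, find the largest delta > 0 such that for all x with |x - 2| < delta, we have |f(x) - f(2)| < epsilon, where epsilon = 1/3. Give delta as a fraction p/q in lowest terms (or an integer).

We compute f(2) = 2*(2) + 6 = 10.
|f(x) - f(2)| = |2x + 6 - (10)| = |2(x - 2)| = 2|x - 2|.
We need 2|x - 2| < 1/3, i.e. |x - 2| < 1/3 / 2 = 1/6.
So any delta <= 1/6 works. Conversely, if delta > 1/6, then x = 2 + 1/6 satisfies |x - 2| = 1/6 < delta but |f(x) - f(2)| = 2 * 1/6 = 1/3, which is not < 1/3; so no larger delta works.
Hence the largest such delta is 1/6.

1/6


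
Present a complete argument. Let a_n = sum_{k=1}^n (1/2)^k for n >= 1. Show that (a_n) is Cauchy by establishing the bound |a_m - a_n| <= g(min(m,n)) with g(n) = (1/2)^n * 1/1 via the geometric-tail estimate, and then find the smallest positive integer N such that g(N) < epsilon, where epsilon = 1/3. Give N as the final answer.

For m > n >= 1: |a_m - a_n| = sum_{k=n+1}^m (1/2)^k < sum_{k=n+1}^infinity (1/2)^k = (1/2)^(n+1) / (1 - 1/2) = (1/2)^n * (1/2) * (2/1) = (1/2)^n * 1/1.
So g(n) = (1/2)^n / 1. Since g(n) -> 0, (a_n) is Cauchy.
Now solve g(N) < 1/3: (1/2)^N / 1 < 1/3 <=> 2^N > 1 / (1 * 1/3) = 3.
Check powers of 2: 2^1 = 2 <= 3, 2^2 = 4 > 3.
So the smallest such N is 2. Check: g(2) = 1/(1 * 4) = 1/4 < 1/3.

2


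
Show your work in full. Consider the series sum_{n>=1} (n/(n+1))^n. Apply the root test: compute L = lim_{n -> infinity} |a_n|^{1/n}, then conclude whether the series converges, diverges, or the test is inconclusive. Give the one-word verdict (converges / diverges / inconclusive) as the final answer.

Let a_n denote the general term. Form |a_n|^(1/n) and simplify:
|a_n|^(1/n) = n/(n + 1)
Take the limit as n -> infinity: L = 1.
Since L = 1, the root test is inconclusive. (In fact a_n = (n/(n+1))^n -> e^(-1) != 0, so the nth-term test shows divergence; but the root test itself gives no conclusion.)

inconclusive


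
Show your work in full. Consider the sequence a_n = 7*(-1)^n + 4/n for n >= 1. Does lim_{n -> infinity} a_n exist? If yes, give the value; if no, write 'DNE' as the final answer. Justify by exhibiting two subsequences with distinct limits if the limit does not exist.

Examine the behaviour of a_n along subsequences.
a_{2k} = 7 + 4/(2k) -> 7. a_{2k+1} = -7 + 4/(2k+1) -> -7.
Since these two subsequential limits are 7 and -7, distinct, the full sequence cannot converge (a convergent sequence has all subsequences tending to the same limit). So lim a_n does not exist.

DNE


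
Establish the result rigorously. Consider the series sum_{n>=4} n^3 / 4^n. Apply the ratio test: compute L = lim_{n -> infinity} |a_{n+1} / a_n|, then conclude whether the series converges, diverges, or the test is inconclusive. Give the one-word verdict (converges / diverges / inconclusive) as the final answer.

Let a_n denote the general term. Form the ratio a_{n+1}/a_n and simplify:
a_{n+1}/a_n = (n + 1)^3/(4*n^3)
Take the limit as n -> infinity: L = 1/4.
Since L = 1/4 < 1, the ratio test implies the series converges.

converges


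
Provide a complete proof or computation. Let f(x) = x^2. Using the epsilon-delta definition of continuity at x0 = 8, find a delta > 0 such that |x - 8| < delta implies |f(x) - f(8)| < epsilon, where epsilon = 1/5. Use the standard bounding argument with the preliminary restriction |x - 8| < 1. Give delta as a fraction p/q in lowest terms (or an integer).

Factor: |x^2 - (8)^2| = |x - 8| * |x + 8|.
Impose |x - 8| < 1 first. Then |x + 8| = |(x - 8) + 2*(8)| <= |x - 8| + 2*|8| < 1 + 16 = 17.
So |x^2 - (8)^2| < delta * 17.
We need delta * 17 <= 1/5, i.e. delta <= 1/5/17 = 1/85.
Since 1/85 < 1, this is tighter than 1; take delta = 1/85.
So delta = 1/85 works.

1/85


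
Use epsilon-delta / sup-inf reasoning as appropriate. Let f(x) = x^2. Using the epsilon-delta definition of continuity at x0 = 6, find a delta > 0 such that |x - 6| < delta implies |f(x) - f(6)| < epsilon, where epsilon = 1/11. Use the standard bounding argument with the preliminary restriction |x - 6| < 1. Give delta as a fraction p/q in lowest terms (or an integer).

Factor: |x^2 - (6)^2| = |x - 6| * |x + 6|.
Impose |x - 6| < 1 first. Then |x + 6| = |(x - 6) + 2*(6)| <= |x - 6| + 2*|6| < 1 + 12 = 13.
So |x^2 - (6)^2| < delta * 13.
We need delta * 13 <= 1/11, i.e. delta <= 1/11/13 = 1/143.
Since 1/143 < 1, this is tighter than 1; take delta = 1/143.
So delta = 1/143 works.

1/143


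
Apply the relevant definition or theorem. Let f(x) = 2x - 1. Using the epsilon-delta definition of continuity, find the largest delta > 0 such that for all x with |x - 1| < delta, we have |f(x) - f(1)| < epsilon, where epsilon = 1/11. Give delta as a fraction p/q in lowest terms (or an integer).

We compute f(1) = 2*(1) - 1 = 1.
|f(x) - f(1)| = |2x - 1 - (1)| = |2(x - 1)| = 2|x - 1|.
We need 2|x - 1| < 1/11, i.e. |x - 1| < 1/11 / 2 = 1/22.
So any delta <= 1/22 works. Conversely, if delta > 1/22, then x = 1 + 1/22 satisfies |x - 1| = 1/22 < delta but |f(x) - f(1)| = 2 * 1/22 = 1/11, which is not < 1/11; so no larger delta works.
Hence the largest such delta is 1/22.

1/22


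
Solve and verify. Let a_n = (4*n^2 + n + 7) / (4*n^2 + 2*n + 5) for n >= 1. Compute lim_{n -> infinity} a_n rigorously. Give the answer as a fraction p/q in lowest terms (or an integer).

Divide numerator and denominator by n^2, the highest power:
numerator / n^2 = 4 + 1/n + 7/n^2
denominator / n^2 = 4 + 2/n + 5/n^2
As n -> infinity, all terms of the form c/n^k (k >= 1) tend to 0.
So numerator / n^2 -> 4 and denominator / n^2 -> 4.
Therefore lim a_n = 1.

1


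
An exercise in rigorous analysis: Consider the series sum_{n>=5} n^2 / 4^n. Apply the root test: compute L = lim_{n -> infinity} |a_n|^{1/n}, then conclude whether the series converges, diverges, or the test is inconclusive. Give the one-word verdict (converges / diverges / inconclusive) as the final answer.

Let a_n denote the general term. Form |a_n|^(1/n) and simplify:
|a_n|^(1/n) = n^(2/n)/4
Take the limit as n -> infinity: L = 1/4.
Since L = 1/4 < 1, the root test implies convergence.

converges


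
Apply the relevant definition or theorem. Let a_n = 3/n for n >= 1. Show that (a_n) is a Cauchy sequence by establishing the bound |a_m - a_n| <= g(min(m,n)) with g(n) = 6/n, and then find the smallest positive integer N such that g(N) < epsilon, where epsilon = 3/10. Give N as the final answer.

For any m, n >= 1, by the triangle inequality:
|a_m - a_n| = |3/m - 3/n| <= 3*1/m + 3*1/n <= 6/min(m,n).
So g(n) = 6/n bounds the Cauchy difference. Since g(n) -> 0, (a_n) is Cauchy.
Now solve g(N) < 3/10: 6/N < 3/10 <=> N > 6 / (3/10) = 20.
The smallest integer strictly greater than 20 is N = 21.
Check: g(21) = 6/21 = 2/7 < 3/10; g(20) = 3/10 >= 3/10. So N = 21.

21


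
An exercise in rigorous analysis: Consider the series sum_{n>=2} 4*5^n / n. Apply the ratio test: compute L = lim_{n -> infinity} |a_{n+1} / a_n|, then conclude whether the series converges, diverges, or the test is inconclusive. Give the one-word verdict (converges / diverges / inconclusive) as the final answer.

Let a_n denote the general term. Form the ratio a_{n+1}/a_n and simplify:
a_{n+1}/a_n = 5*n/(n + 1)
Take the limit as n -> infinity: L = 5.
Since L = 5 > 1 (or L = infinity), the ratio test implies the series diverges.

diverges


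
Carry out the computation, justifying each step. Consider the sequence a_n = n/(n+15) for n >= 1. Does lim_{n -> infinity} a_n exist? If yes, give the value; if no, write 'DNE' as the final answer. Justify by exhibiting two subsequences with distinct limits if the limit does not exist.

Examine the behaviour of a_n along subsequences.
Even-n subsequence a_{2k} = (2k)/(2k+15) -> 1. Odd-n subsequence a_{2k+1} = (2k+1)/(2k+16) -> 1. Both tend to 1, which suggests the limit is 1; verify directly.
|a_n - 1| = |n - (n+15)| / (n+15) = 15/(n+15) < 15/n for every n >= 1.
Given epsilon > 0, choose a positive integer N > 15/epsilon. Then for all n >= N, |a_n - 1| < 15/n <= 15/N < epsilon.
So by the definition of the limit, lim a_n exists and equals 1.

1


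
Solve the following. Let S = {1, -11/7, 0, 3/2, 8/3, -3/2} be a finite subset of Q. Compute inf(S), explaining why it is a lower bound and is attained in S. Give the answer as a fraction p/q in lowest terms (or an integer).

S is finite, so inf(S) = min(S).
Sorted increasing:
-11/7, -3/2, 0, 1, 3/2, 8/3
The extremum is -11/7.
For every x in S, x >= -11/7. And -11/7 is in S, so it is attained.
Therefore inf(S) = -11/7.

-11/7


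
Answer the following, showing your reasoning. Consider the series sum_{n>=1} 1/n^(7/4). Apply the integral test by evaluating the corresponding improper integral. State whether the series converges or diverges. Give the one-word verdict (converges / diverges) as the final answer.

Let f(x) = x^(-7/4). Then f is positive, continuous, and decreasing on [1, infinity), so the integral test applies.
Compute the improper integral int_{1}^infinity f(x) dx:
  antiderivative F(x) = -4/(3*x^(3/4)).
  As x -> infinity, F(x) -> 0 (since p = 7/4 > 1).
  So int = F(infinity) - F(1) = 0 - (-4/3) = 4/3.
  Finite, so by the integral test, the series converges.

converges


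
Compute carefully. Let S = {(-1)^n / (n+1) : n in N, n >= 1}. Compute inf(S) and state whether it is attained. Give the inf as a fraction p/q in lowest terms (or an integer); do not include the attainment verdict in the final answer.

Analysis:
- Values: -1/2, 1/3, -1/4, 1/5, -1/6, ...
- Positive terms (even n): 1/(2+1), 1/(4+1), ... decreasing -> max = 1/3 (n=2).
- Negative terms (odd n): -1/(1+1), -1/(3+1), ... increasing -> min = -1/2 (n=1).
- So sup = 1/3 (attained at n=2); inf = -1/2 (attained at n=1).
Conclusion: inf(S) = -1/2, attained in S.

-1/2


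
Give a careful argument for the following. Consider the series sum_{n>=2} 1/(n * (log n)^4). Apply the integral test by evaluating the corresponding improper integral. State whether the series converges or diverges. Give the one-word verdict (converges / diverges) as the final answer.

Let f(x) = 1/(x*log(x)^4). Then f is positive, continuous, and decreasing on [2, infinity), so the integral test applies.
Compute the improper integral int_{2}^infinity f(x) dx:
  antiderivative F(x) = -1/(3*log(x)^3).
  F(x) -> 0 as x -> infinity.  int = 0 - F(2) = 1/(3*log(2)^3) < infinity. By the integral test, the series converges.

converges


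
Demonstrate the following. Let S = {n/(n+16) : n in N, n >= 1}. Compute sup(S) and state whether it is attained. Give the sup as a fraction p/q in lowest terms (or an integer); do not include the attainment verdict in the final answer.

Analysis:
- Values: 1/17, 1/9, 3/19, 1/5, ... strictly increasing.
- Minimum is 1/17 (n=1); inf = 1/17 (attained).
- n/(n+16) = 1 - 16/(n+16) -> 1 from below as n -> infinity, and never equals 1.
- So sup = 1 (not attained).
Conclusion: sup(S) = 1, not attained in S.

1


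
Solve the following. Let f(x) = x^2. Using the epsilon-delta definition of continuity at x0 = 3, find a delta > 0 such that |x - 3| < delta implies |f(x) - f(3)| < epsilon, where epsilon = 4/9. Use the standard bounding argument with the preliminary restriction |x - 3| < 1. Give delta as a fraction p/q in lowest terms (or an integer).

Factor: |x^2 - (3)^2| = |x - 3| * |x + 3|.
Impose |x - 3| < 1 first. Then |x + 3| = |(x - 3) + 2*(3)| <= |x - 3| + 2*|3| < 1 + 6 = 7.
So |x^2 - (3)^2| < delta * 7.
We need delta * 7 <= 4/9, i.e. delta <= 4/9/7 = 4/63.
Since 4/63 < 1, this is tighter than 1; take delta = 4/63.
So delta = 4/63 works.

4/63


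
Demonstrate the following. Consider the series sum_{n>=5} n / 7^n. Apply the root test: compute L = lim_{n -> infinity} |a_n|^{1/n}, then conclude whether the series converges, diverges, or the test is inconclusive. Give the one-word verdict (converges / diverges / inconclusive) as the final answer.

Let a_n denote the general term. Form |a_n|^(1/n) and simplify:
|a_n|^(1/n) = n^(1/n)/7
Take the limit as n -> infinity: L = 1/7.
Since L = 1/7 < 1, the root test implies convergence.

converges


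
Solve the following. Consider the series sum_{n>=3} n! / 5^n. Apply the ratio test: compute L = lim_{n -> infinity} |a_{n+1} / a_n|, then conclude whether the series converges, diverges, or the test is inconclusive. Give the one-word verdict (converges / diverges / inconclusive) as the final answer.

Let a_n denote the general term. Form the ratio a_{n+1}/a_n and simplify:
a_{n+1}/a_n = n/5 + 1/5
Take the limit as n -> infinity: L = infinity.
Since L = infinity > 1 (or L = infinity), the ratio test implies the series diverges.

diverges
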